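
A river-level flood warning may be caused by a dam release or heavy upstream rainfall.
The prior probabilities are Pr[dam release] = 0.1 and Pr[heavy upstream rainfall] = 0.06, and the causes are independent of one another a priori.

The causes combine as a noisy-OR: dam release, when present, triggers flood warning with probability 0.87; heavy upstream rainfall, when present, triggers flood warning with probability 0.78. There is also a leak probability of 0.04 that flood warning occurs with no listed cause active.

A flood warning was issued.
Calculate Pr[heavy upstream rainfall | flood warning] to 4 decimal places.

Pr[heavy upstream rainfall | flood warning] ≈ 0.2943

Under noisy-OR, P(flood warning | causes) = 1 − (1−0.04)·∏(1−qᵢ) over the active causes.
Enumerate the 4 (dam release, heavy upstream rainfall) configurations and weight by the priors:
  P(flood warning) = 0.04*0.9*0.94 + 0.7888*0.9*0.06 + 0.8752*0.1*0.94 + 0.972544*0.1*0.06
        = 0.033840 + 0.042595 + 0.082269 + 0.005835 = 0.164539
Keeping only the heavy upstream rainfall-present terms gives 0.048430, so
  P(heavy upstream rainfall | flood warning) = 0.048430 / 0.164539 ≈ 0.2943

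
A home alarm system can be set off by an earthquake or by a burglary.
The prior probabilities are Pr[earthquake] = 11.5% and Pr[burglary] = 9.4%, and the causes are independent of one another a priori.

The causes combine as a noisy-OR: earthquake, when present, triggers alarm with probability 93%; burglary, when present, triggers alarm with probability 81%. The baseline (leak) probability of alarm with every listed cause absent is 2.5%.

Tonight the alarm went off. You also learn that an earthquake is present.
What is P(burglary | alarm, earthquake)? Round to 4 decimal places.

P(burglary | alarm, earthquake) ≈ 0.0990

Under noisy-OR, P(alarm | causes) = 1 − (1−0.025)·∏(1−qᵢ) over the active causes.
P(alarm | earthquake) = 0.93175*0.906 + 0.987032*0.094 = 0.844166 + 0.092781 = 0.936947
The burglary-present share is 0.987032*0.094 = 0.092781.
So P(burglary | alarm, earthquake) = 0.092781/0.936947 ≈ 0.0990.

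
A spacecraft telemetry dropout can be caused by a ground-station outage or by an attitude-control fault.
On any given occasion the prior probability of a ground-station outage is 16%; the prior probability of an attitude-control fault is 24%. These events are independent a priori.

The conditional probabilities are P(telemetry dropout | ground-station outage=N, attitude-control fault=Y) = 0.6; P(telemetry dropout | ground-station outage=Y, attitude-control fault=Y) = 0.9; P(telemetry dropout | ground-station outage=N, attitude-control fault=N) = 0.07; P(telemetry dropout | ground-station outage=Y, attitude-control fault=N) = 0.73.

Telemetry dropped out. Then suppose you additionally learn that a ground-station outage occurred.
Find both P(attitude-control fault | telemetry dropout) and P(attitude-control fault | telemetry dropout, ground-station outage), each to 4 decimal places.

P(telemetry dropout) = 0.07·0.84·0.76 + 0.6·0.84·0.24 + 0.73·0.16·0.76 + 0.9·0.16·0.24 = 0.044688 + 0.120960 + 0.088768 + 0.034560 = 0.288976
Of this, 0.155520 comes from 0.120960 + 0.034560 (the attitude-control fault=true cases).
P(attitude-control fault | telemetry dropout) = 0.155520 / 0.288976 ≈ 0.5382

Now also conditioning on ground-station outage=true:
P(telemetry dropout | ground-station outage) = 0.73*0.76 + 0.9*0.24 = 0.554800 + 0.216000 = 0.770800
Of this, 0.216000 comes from 0.9*0.24 (the attitude-control fault=true cases).
So P(attitude-control fault | telemetry dropout, ground-station outage) = 0.216000/0.770800 ≈ 0.2802.

P(attitude-control fault | telemetry dropout) ≈ 0.5382; P(attitude-control fault | telemetry dropout, ground-station outage) ≈ 0.2802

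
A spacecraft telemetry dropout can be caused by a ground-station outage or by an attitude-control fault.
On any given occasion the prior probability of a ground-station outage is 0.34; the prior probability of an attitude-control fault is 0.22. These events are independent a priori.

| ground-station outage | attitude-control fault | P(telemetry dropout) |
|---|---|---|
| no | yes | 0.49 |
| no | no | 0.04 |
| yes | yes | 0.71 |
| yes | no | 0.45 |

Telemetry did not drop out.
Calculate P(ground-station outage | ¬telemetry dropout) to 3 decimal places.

P(¬telemetry dropout) = 0.96*0.66*0.78 + 0.51*0.66*0.22 + 0.55*0.34*0.78 + 0.29*0.34*0.22 = 0.494208 + 0.074052 + 0.145860 + 0.021692 = 0.735812
Restricting to configurations with ground-station outage present: 0.145860 + 0.021692 = 0.167552.
So P(ground-station outage | ¬telemetry dropout) = 0.167552/0.735812 ≈ 0.228.

P(ground-station outage | ¬telemetry dropout) ≈ 0.228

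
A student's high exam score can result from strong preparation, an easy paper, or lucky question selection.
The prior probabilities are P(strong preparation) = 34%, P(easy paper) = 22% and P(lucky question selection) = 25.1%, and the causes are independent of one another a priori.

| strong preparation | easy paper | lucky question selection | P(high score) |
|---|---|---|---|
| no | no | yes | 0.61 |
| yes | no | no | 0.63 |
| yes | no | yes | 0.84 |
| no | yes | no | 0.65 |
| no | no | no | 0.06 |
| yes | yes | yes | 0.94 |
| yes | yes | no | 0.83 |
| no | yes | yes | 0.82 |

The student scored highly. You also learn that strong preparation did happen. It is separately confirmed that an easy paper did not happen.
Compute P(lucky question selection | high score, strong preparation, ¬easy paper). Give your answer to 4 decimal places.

P(high score | strong preparation, ¬easy paper) = 0.63×0.749 + 0.84×0.251 = 0.471870 + 0.210840 = 0.682710
Restricting to configurations with lucky question selection present: 0.84×0.251 = 0.210840.
P(lucky question selection | high score, strong preparation, ¬easy paper) = 0.210840 / 0.682710 ≈ 0.3088

P(lucky question selection | high score, strong preparation, ¬easy paper) ≈ 0.3088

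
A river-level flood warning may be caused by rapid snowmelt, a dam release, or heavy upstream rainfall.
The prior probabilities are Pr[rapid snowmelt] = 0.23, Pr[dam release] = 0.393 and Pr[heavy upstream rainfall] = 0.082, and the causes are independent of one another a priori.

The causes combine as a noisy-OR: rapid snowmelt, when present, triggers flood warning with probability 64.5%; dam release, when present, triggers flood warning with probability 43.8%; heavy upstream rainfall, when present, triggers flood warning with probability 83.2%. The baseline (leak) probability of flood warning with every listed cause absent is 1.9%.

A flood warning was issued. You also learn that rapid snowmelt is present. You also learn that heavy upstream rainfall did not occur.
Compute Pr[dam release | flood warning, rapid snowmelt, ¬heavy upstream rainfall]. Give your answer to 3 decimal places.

Under noisy-OR, P(flood warning | causes) = 1 − (1−0.019)·∏(1−qᵢ) over the active causes.
Enumerate both values of dam release and weight by the priors:
  P(flood warning | rapid snowmelt, ¬heavy upstream rainfall) = 0.651745×0.607 + 0.804281×0.393
        = 0.395609 + 0.316082 = 0.711691
The terms with dam release present sum to 0.316082, so
  P(dam release | flood warning, rapid snowmelt, ¬heavy upstream rainfall) = 0.316082 / 0.711691 ≈ 0.444

Pr[dam release | flood warning, rapid snowmelt, ¬heavy upstream rainfall] ≈ 0.444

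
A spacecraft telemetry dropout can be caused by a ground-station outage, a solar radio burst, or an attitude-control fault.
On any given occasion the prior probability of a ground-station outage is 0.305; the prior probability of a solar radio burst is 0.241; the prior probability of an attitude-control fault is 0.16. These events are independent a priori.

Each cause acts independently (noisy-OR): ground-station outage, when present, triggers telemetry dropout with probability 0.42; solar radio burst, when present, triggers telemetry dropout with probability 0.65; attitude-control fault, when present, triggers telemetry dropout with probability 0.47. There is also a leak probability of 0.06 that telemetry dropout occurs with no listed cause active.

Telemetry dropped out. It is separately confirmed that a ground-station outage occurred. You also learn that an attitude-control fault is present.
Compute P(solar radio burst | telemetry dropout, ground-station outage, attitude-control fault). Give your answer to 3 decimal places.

Under noisy-OR, P(telemetry dropout | causes) = 1 − (1−0.06)·∏(1−qᵢ) over the active causes.
Numerator (weight on configurations with solar radio burst): 0.898865·0.241 = 0.216626
Denominator P(telemetry dropout | ground-station outage, attitude-control fault): 0.711044·0.759 + 0.898865·0.241 = 0.756308
P(solar radio burst | telemetry dropout, ground-station outage, attitude-control fault) = 0.216626/0.756308 ≈ 0.286

P(solar radio burst | telemetry dropout, ground-station outage, attitude-control fault) ≈ 0.286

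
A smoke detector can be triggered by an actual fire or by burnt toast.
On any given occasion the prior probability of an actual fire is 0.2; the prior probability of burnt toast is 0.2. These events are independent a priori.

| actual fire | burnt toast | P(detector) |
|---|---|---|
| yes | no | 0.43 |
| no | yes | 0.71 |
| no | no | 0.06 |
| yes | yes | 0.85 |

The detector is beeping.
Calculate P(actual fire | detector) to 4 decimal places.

P(detector) = 0.06·0.8·0.8 + 0.71·0.8·0.2 + 0.43·0.2·0.8 + 0.85·0.2·0.2 = 0.038400 + 0.113600 + 0.068800 + 0.034000 = 0.254800
Restricting to configurations with actual fire present: 0.068800 + 0.034000 = 0.102800.
So P(actual fire | detector) = 0.102800/0.254800 ≈ 0.4035.

P(actual fire | detector) ≈ 0.4035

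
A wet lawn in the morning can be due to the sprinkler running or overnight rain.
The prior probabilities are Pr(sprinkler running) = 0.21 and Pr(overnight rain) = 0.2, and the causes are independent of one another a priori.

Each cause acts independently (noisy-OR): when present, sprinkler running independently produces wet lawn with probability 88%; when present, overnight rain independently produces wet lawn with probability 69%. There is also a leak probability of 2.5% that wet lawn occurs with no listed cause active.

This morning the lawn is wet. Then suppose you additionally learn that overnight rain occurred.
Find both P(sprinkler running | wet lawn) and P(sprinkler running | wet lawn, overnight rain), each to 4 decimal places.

P(sprinkler running | wet lawn) ≈ 0.5997; P(sprinkler running | wet lawn, overnight rain) ≈ 0.2686

Under noisy-OR, P(wet lawn | causes) = 1 − (1−0.025)·∏(1−qᵢ) over the active causes.
P(wet lawn) = 0.025·0.79·0.8 + 0.69775·0.79·0.2 + 0.883·0.21·0.8 + 0.96373·0.21·0.2 = 0.015800 + 0.110245 + 0.148344 + 0.040477 = 0.314866
The sprinkler running-present share is 0.148344 + 0.040477 = 0.188821.
So P(sprinkler running | wet lawn) = 0.188821/0.314866 ≈ 0.5997.

Now also conditioning on overnight rain=true:
By total probability over both values of sprinkler running:
  P(wet lawn | overnight rain) = 0.69775·0.79 + 0.96373·0.21
        = 0.551223 + 0.202383 = 0.753606
The terms with sprinkler running present sum to 0.202383, so
  P(sprinkler running | wet lawn, overnight rain) = 0.202383 / 0.753606 ≈ 0.2686
This is intercausal reasoning (explaining away): once overnight rain accounts for the wet lawn, sprinkler running becomes less likely.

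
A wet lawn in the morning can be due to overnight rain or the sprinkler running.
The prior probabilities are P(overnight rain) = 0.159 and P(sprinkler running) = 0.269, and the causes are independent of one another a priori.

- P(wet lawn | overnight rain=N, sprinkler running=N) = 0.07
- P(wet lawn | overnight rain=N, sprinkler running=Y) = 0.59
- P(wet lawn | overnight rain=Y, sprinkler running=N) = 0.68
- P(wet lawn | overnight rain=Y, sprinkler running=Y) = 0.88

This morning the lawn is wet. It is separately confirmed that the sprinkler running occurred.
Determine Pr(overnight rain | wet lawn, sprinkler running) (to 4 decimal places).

Pr(overnight rain | wet lawn, sprinkler running) ≈ 0.2200

Weight on overnight rain=true, given the evidence: 0.88·0.159 = 0.139920
The normalizing constant is 0.59·0.841 + 0.88·0.159 = 0.636110
P(overnight rain | wet lawn, sprinkler running) = 0.139920/0.636110 ≈ 0.2200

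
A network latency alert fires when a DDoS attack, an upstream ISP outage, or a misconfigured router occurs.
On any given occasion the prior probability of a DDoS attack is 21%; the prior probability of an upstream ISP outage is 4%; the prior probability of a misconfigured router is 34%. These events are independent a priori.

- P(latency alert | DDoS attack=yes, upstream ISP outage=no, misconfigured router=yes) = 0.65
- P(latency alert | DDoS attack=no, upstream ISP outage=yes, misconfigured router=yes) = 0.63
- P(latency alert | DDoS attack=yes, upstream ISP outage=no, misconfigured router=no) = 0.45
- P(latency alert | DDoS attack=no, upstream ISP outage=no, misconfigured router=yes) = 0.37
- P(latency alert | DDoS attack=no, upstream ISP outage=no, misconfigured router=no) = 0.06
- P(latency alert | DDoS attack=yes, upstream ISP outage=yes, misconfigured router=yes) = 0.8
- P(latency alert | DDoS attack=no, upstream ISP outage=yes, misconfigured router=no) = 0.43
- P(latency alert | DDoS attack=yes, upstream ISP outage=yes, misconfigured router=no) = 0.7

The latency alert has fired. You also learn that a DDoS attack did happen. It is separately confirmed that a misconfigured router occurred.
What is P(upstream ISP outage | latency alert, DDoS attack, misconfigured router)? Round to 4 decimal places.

P(upstream ISP outage | latency alert, DDoS attack, misconfigured router) ≈ 0.0488

P(latency alert | DDoS attack, misconfigured router) = 0.65*0.96 + 0.8*0.04 = 0.624000 + 0.032000 = 0.656000
Restricting to configurations with upstream ISP outage present: 0.8*0.04 = 0.032000.
P(upstream ISP outage | latency alert, DDoS attack, misconfigured router) = 0.032000 / 0.656000 ≈ 0.0488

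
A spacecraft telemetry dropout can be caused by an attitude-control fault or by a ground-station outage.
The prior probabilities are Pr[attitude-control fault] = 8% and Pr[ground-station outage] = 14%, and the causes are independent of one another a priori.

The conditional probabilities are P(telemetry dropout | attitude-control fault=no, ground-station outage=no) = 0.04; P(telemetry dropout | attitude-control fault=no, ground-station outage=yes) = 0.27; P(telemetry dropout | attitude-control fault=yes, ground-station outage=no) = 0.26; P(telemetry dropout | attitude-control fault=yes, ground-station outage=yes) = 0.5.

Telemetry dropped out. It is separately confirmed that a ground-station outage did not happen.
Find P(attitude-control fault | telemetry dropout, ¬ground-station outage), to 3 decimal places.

P(telemetry dropout | ¬ground-station outage) = 0.04*0.92 + 0.26*0.08 = 0.036800 + 0.020800 = 0.057600
The attitude-control fault-present share is 0.26*0.08 = 0.020800.
Hence the posterior is 0.020800/0.057600 ≈ 0.361.

P(attitude-control fault | telemetry dropout, ¬ground-station outage) ≈ 0.361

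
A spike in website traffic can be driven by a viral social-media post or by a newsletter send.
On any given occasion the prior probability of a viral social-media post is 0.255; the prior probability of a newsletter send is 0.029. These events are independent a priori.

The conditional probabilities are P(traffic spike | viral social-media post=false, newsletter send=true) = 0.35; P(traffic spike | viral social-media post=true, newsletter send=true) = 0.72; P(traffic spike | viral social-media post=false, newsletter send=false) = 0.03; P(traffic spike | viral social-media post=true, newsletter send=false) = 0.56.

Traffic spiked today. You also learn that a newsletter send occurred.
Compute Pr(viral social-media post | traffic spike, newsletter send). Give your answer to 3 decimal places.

Weight on viral social-media post=true, given the evidence: 0.72×0.255 = 0.183600
The normalizing constant is 0.35×0.745 + 0.72×0.255 = 0.444350
Posterior = 0.183600 / 0.444350 ≈ 0.413

Pr(viral social-media post | traffic spike, newsletter send) ≈ 0.413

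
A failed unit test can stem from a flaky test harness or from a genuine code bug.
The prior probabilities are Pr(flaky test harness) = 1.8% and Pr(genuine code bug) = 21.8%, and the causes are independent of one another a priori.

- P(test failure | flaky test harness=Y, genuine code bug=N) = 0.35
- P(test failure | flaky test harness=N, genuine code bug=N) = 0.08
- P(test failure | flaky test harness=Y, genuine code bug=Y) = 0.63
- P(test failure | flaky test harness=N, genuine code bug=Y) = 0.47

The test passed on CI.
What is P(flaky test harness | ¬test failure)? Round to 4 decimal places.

P(flaky test harness | ¬test failure) ≈ 0.0128

Enumerate the 4 (flaky test harness, genuine code bug) configurations and weight by the priors:
  P(¬test failure) = 0.92*0.982*0.782 + 0.53*0.982*0.218 + 0.65*0.018*0.782 + 0.37*0.018*0.218
        = 0.706490 + 0.113460 + 0.009149 + 0.001452 = 0.830551
The terms with flaky test harness present sum to 0.010601, so
  P(flaky test harness | ¬test failure) = 0.010601 / 0.830551 ≈ 0.0128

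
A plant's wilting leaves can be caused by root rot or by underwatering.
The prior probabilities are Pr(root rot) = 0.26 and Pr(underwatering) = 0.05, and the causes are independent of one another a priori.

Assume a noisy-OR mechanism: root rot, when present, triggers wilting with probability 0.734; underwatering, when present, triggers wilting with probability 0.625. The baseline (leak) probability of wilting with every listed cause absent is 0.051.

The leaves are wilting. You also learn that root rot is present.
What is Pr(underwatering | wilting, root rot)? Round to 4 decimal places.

Under noisy-OR, P(wilting | causes) = 1 − (1−0.051)·∏(1−qᵢ) over the active causes.
By total probability over both values of underwatering:
  P(wilting | root rot) = 0.747566·0.95 + 0.905337·0.05
        = 0.710188 + 0.045267 = 0.755455
Configurations with underwatering contribute 0.045267, so
  P(underwatering | wilting, root rot) = 0.045267 / 0.755455 ≈ 0.0599

Pr(underwatering | wilting, root rot) ≈ 0.0599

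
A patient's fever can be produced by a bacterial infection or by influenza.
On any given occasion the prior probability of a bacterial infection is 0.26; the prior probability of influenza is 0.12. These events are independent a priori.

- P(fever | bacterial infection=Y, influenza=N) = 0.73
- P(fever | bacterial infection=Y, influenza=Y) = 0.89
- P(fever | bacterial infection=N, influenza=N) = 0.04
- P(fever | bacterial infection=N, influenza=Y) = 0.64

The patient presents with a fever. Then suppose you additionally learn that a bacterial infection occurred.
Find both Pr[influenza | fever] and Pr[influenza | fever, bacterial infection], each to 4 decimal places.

Pr[influenza | fever] ≈ 0.3047; Pr[influenza | fever, bacterial infection] ≈ 0.1426

For the numerator, keep only influenza=true terms: 0.056832 + 0.027768 = 0.084600
Normalizer over all consistent configurations: 0.04×0.74×0.88 + 0.64×0.74×0.12 + 0.73×0.26×0.88 + 0.89×0.26×0.12 = 0.277672
P(influenza | fever) = 0.084600/0.277672 ≈ 0.3047

With the extra evidence:
Enumerate both values of influenza and weight by the priors:
  P(fever | bacterial infection) = 0.73×0.88 + 0.89×0.12
        = 0.642400 + 0.106800 = 0.749200
The terms with influenza present sum to 0.106800, so
  P(influenza | fever, bacterial infection) = 0.106800 / 0.749200 ≈ 0.1426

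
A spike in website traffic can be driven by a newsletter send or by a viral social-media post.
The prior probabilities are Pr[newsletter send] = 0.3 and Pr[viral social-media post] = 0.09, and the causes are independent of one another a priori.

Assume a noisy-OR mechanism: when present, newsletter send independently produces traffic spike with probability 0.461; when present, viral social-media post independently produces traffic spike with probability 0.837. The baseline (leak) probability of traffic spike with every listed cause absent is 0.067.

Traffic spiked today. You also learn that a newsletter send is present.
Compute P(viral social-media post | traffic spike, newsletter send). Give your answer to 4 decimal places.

P(viral social-media post | traffic spike, newsletter send) ≈ 0.1544

Under noisy-OR, P(traffic spike | causes) = 1 − (1−0.067)·∏(1−qᵢ) over the active causes.
P(traffic spike | newsletter send) = 0.497113*0.91 + 0.918029*0.09 = 0.452373 + 0.082623 = 0.534996
Of this, 0.082623 comes from 0.918029*0.09 (the viral social-media post=true cases).
So P(viral social-media post | traffic spike, newsletter send) = 0.082623/0.534996 ≈ 0.1544.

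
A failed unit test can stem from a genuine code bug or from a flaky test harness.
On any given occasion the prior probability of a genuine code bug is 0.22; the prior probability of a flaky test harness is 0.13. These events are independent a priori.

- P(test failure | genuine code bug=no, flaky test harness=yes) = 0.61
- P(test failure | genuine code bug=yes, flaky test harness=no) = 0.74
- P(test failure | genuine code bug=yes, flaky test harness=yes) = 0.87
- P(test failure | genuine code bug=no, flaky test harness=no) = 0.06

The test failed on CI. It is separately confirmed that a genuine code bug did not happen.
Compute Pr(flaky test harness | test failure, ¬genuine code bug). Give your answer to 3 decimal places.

P(test failure | ¬genuine code bug) = 0.06·0.87 + 0.61·0.13 = 0.052200 + 0.079300 = 0.131500
The flaky test harness-present share is 0.61·0.13 = 0.079300.
So P(flaky test harness | test failure, ¬genuine code bug) = 0.079300/0.131500 ≈ 0.603.

Pr(flaky test harness | test failure, ¬genuine code bug) ≈ 0.603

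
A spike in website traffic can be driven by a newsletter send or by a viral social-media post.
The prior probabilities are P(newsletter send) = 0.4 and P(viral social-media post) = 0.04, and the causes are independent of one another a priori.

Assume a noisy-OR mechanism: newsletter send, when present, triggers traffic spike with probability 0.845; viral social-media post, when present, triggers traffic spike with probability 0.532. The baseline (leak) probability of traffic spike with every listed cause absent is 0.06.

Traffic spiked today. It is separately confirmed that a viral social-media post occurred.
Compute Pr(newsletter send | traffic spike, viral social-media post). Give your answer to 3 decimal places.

Pr(newsletter send | traffic spike, viral social-media post) ≈ 0.526

Under noisy-OR, P(traffic spike | causes) = 1 − (1−0.06)·∏(1−qᵢ) over the active causes.
Weight on newsletter send=true, given the evidence: 0.931812·0.4 = 0.372725
The normalizing constant is 0.56008·0.6 + 0.931812·0.4 = 0.708773
P(newsletter send | traffic spike, viral social-media post) = 0.372725/0.708773 ≈ 0.526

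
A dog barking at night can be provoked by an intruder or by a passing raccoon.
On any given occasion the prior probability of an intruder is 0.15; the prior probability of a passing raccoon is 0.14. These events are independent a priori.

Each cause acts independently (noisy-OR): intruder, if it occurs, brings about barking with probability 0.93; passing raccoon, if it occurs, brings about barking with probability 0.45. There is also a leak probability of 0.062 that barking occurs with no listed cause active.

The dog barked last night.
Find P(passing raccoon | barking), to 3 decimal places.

Under noisy-OR, P(barking | causes) = 1 − (1−0.062)·∏(1−qᵢ) over the active causes.
Numerator (weight on configurations with passing raccoon): 0.057608 + 0.020242 = 0.077850
Normalizer over all consistent configurations: 0.062*0.85*0.86 + 0.4841*0.85*0.14 + 0.93434*0.15*0.86 + 0.963887*0.15*0.14 = 0.243702
P(passing raccoon | barking) = 0.077850/0.243702 ≈ 0.319

P(passing raccoon | barking) ≈ 0.319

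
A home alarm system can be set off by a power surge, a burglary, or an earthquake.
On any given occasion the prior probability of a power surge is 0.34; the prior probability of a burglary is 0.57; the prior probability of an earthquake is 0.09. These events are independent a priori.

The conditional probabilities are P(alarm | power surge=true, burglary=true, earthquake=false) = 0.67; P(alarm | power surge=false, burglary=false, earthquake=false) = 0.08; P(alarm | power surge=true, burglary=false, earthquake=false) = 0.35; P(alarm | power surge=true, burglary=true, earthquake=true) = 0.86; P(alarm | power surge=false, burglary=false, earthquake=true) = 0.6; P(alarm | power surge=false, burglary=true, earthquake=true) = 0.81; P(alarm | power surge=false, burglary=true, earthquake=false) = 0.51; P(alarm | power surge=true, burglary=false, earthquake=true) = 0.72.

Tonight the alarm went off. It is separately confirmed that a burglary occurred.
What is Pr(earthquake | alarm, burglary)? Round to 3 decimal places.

Pr(earthquake | alarm, burglary) ≈ 0.127

Enumerate the 4 (power surge, earthquake) configurations and weight by the priors:
  P(alarm | burglary) = 0.51·0.66·0.91 + 0.81·0.66·0.09 + 0.67·0.34·0.91 + 0.86·0.34·0.09
        = 0.306306 + 0.048114 + 0.207298 + 0.026316 = 0.588034
Configurations with earthquake contribute 0.074430, so
  P(earthquake | alarm, burglary) = 0.074430 / 0.588034 ≈ 0.127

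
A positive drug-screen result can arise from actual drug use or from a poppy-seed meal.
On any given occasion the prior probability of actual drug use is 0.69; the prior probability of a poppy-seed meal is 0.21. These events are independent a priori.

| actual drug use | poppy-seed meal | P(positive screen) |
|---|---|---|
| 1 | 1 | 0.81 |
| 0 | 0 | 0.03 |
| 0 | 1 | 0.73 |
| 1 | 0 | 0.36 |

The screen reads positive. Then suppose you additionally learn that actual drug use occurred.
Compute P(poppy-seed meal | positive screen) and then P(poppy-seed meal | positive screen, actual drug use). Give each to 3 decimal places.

P(positive screen) = 0.03*0.31*0.79 + 0.73*0.31*0.21 + 0.36*0.69*0.79 + 0.81*0.69*0.21 = 0.007347 + 0.047523 + 0.196236 + 0.117369 = 0.368475
Restricting to configurations with poppy-seed meal present: 0.047523 + 0.117369 = 0.164892.
P(poppy-seed meal | positive screen) = 0.164892 / 0.368475 ≈ 0.447

Now condition on the additional information:
Sum P(positive screen|·) weighted by the priors over both values of poppy-seed meal:
  P(positive screen | actual drug use) = 0.36*0.79 + 0.81*0.21
        = 0.284400 + 0.170100 = 0.454500
Configurations with poppy-seed meal contribute 0.170100, so
  P(poppy-seed meal | positive screen, actual drug use) = 0.170100 / 0.454500 ≈ 0.374

P(poppy-seed meal | positive screen) ≈ 0.447; P(poppy-seed meal | positive screen, actual drug use) ≈ 0.374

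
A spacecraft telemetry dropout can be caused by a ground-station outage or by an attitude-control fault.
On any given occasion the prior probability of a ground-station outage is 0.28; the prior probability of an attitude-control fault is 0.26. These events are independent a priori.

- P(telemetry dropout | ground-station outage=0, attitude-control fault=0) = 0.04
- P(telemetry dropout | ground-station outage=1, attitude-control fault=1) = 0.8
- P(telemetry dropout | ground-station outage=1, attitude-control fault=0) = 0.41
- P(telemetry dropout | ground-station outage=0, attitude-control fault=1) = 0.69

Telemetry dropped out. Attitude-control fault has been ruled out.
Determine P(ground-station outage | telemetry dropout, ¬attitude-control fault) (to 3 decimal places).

P(telemetry dropout | ¬attitude-control fault) = 0.04×0.72 + 0.41×0.28 = 0.028800 + 0.114800 = 0.143600
Of this, 0.114800 comes from 0.41×0.28 (the ground-station outage=true cases).
Hence the posterior is 0.114800/0.143600 ≈ 0.799.

P(ground-station outage | telemetry dropout, ¬attitude-control fault) ≈ 0.799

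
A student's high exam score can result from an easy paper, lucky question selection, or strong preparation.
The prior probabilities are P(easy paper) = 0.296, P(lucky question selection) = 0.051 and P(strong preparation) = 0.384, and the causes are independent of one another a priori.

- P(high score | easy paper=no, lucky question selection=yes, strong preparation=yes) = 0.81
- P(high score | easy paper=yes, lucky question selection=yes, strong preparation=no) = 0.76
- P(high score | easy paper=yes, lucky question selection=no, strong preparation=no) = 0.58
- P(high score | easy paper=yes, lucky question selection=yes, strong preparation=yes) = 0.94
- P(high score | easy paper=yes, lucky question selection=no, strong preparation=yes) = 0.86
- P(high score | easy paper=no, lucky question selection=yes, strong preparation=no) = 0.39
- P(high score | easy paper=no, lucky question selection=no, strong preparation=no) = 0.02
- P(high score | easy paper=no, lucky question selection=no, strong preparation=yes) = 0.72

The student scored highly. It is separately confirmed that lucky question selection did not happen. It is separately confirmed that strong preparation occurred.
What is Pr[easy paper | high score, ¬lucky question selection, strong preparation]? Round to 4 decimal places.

P(high score | ¬lucky question selection, strong preparation) = 0.72·0.704 + 0.86·0.296 = 0.506880 + 0.254560 = 0.761440
The easy paper-present share is 0.86·0.296 = 0.254560.
So P(easy paper | high score, ¬lucky question selection, strong preparation) = 0.254560/0.761440 ≈ 0.3343.

Pr[easy paper | high score, ¬lucky question selection, strong preparation] ≈ 0.3343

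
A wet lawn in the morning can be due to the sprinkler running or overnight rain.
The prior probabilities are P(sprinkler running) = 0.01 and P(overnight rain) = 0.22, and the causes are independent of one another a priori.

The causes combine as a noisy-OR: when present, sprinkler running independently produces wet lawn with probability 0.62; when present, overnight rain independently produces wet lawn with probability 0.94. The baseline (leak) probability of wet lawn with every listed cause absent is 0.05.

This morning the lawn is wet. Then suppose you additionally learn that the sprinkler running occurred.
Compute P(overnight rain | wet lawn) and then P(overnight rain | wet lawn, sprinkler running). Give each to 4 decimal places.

P(overnight rain | wet lawn) ≈ 0.8264; P(overnight rain | wet lawn, sprinkler running) ≈ 0.3016

Under noisy-OR, P(wet lawn | causes) = 1 − (1−0.05)·∏(1−qᵢ) over the active causes.
P(wet lawn) = 0.05*0.99*0.78 + 0.943*0.99*0.22 + 0.639*0.01*0.78 + 0.97834*0.01*0.22 = 0.038610 + 0.205385 + 0.004984 + 0.002152 = 0.251131
The overnight rain-present share is 0.205385 + 0.002152 = 0.207537.
P(overnight rain | wet lawn) = 0.207537 / 0.251131 ≈ 0.8264

With the extra evidence:
Sum P(wet lawn|·) weighted by the priors over both values of overnight rain:
  P(wet lawn | sprinkler running) = 0.639·0.78 + 0.97834·0.22
        = 0.498420 + 0.215235 = 0.713655
The terms with overnight rain present sum to 0.215235, so
  P(overnight rain | wet lawn, sprinkler running) = 0.215235 / 0.713655 ≈ 0.3016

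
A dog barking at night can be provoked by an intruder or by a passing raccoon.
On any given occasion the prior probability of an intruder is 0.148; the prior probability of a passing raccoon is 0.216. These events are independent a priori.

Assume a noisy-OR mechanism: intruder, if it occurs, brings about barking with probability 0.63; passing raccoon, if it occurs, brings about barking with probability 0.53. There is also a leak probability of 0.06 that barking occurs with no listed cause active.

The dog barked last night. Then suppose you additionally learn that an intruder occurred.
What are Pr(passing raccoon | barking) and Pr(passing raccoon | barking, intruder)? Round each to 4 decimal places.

Pr(passing raccoon | barking) ≈ 0.5280; Pr(passing raccoon | barking, intruder) ≈ 0.2611

Under noisy-OR, P(barking | causes) = 1 − (1−0.06)·∏(1−qᵢ) over the active causes.
P(barking) = 0.06*0.852*0.784 + 0.5582*0.852*0.216 + 0.6522*0.148*0.784 + 0.836534*0.148*0.216 = 0.040078 + 0.102727 + 0.075676 + 0.026742 = 0.245223
Restricting to configurations with passing raccoon present: 0.102727 + 0.026742 = 0.129469.
P(passing raccoon | barking) = 0.129469 / 0.245223 ≈ 0.5280

Now condition on the additional information:
Weight on passing raccoon=true, given the evidence: 0.836534·0.216 = 0.180691
Normalizer over all consistent configurations: 0.6522·0.784 + 0.836534·0.216 = 0.692016
P(passing raccoon | barking, intruder) = 0.180691/0.692016 ≈ 0.2611
— intruder explains away the evidence for passing raccoon.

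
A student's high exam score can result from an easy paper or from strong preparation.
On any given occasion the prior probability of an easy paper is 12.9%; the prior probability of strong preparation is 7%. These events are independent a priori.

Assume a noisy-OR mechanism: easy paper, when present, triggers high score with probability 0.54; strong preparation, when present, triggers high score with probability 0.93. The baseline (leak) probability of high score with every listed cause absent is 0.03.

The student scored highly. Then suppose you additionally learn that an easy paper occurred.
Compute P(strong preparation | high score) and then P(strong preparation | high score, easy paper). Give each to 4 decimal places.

P(strong preparation | high score) ≈ 0.4195; P(strong preparation | high score, easy paper) ≈ 0.1163

Under noisy-OR, P(high score | causes) = 1 − (1−0.03)·∏(1−qᵢ) over the active causes.
P(high score) = 0.03×0.871×0.93 + 0.9321×0.871×0.07 + 0.5538×0.129×0.93 + 0.968766×0.129×0.07 = 0.024301 + 0.056830 + 0.066439 + 0.008748 = 0.156318
Of this, 0.065578 comes from 0.056830 + 0.008748 (the strong preparation=true cases).
P(strong preparation | high score) = 0.065578 / 0.156318 ≈ 0.4195

Now condition on the additional information:
P(high score | easy paper) = 0.5538×0.93 + 0.968766×0.07 = 0.515034 + 0.067814 = 0.582848
Restricting to configurations with strong preparation present: 0.968766×0.07 = 0.067814.
So P(strong preparation | high score, easy paper) = 0.067814/0.582848 ≈ 0.1163.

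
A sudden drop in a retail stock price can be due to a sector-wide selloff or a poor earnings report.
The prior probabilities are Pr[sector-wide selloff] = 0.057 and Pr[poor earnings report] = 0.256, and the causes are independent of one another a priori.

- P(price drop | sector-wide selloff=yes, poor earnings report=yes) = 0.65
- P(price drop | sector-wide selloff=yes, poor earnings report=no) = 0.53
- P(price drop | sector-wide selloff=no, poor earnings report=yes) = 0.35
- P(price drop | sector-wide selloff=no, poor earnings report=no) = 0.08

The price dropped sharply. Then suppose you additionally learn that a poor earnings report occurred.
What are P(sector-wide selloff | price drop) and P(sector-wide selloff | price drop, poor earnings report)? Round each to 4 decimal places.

P(sector-wide selloff | price drop) ≈ 0.1852; P(sector-wide selloff | price drop, poor earnings report) ≈ 0.1009

P(price drop) = 0.08×0.943×0.744 + 0.35×0.943×0.256 + 0.53×0.057×0.744 + 0.65×0.057×0.256 = 0.056127 + 0.084493 + 0.022476 + 0.009485 = 0.172581
The sector-wide selloff-present share is 0.022476 + 0.009485 = 0.031961.
P(sector-wide selloff | price drop) = 0.031961 / 0.172581 ≈ 0.1852

With the extra evidence:
For the numerator, keep only sector-wide selloff=true terms: 0.65·0.057 = 0.037050
Denominator P(price drop | poor earnings report): 0.35·0.943 + 0.65·0.057 = 0.367100
Posterior = 0.037050 / 0.367100 ≈ 0.1009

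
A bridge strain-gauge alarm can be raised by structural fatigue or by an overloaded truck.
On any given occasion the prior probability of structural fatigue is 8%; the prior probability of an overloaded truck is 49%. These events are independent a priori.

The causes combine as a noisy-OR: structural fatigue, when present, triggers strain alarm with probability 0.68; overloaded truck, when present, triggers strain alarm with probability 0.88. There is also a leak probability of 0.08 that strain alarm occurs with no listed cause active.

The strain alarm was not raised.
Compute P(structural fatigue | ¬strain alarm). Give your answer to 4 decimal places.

Under noisy-OR, P(strain alarm | causes) = 1 − (1−0.08)·∏(1−qᵢ) over the active causes.
Enumerate the 4 (structural fatigue, overloaded truck) configurations and weight by the priors:
  P(¬strain alarm) = 0.92·0.92·0.51 + 0.1104·0.92·0.49 + 0.2944·0.08·0.51 + 0.035328·0.08·0.49
        = 0.431664 + 0.049768 + 0.012012 + 0.001385 = 0.494829
The terms with structural fatigue present sum to 0.013397, so
  P(structural fatigue | ¬strain alarm) = 0.013397 / 0.494829 ≈ 0.0271

P(structural fatigue | ¬strain alarm) ≈ 0.0271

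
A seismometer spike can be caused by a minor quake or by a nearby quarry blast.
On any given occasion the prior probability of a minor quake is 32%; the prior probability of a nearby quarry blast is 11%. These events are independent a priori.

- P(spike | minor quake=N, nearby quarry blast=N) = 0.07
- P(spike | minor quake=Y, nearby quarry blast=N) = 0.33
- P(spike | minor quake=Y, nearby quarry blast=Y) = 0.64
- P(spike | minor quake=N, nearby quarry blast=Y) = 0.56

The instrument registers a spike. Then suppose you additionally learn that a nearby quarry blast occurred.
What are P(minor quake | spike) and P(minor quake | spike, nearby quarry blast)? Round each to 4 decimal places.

P(minor quake | spike) ≈ 0.5803; P(minor quake | spike, nearby quarry blast) ≈ 0.3497

Sum P(spike|·) weighted by the priors over the 4 (minor quake, nearby quarry blast) configurations:
  P(spike) = 0.07·0.68·0.89 + 0.56·0.68·0.11 + 0.33·0.32·0.89 + 0.64·0.32·0.11
        = 0.042364 + 0.041888 + 0.093984 + 0.022528 = 0.200764
Keeping only the minor quake-present terms gives 0.116512, so
  P(minor quake | spike) = 0.116512 / 0.200764 ≈ 0.5803

Now also conditioning on nearby quarry blast=true:
Enumerate both values of minor quake and weight by the priors:
  P(spike | nearby quarry blast) = 0.56×0.68 + 0.64×0.32
        = 0.380800 + 0.204800 = 0.585600
The terms with minor quake present sum to 0.204800, so
  P(minor quake | spike, nearby quarry blast) = 0.204800 / 0.585600 ≈ 0.3497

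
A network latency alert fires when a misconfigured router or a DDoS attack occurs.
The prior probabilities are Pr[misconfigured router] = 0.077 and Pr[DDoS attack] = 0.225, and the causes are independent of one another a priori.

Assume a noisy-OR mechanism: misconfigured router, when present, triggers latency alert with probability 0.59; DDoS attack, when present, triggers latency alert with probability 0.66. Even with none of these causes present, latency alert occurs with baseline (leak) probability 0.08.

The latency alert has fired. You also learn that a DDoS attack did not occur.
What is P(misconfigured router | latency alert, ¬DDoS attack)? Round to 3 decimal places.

P(misconfigured router | latency alert, ¬DDoS attack) ≈ 0.394

Under noisy-OR, P(latency alert | causes) = 1 − (1−0.08)·∏(1−qᵢ) over the active causes.
Enumerate both values of misconfigured router and weight by the priors:
  P(latency alert | ¬DDoS attack) = 0.08×0.923 + 0.6228×0.077
        = 0.073840 + 0.047956 = 0.121796
Configurations with misconfigured router contribute 0.047956, so
  P(misconfigured router | latency alert, ¬DDoS attack) = 0.047956 / 0.121796 ≈ 0.394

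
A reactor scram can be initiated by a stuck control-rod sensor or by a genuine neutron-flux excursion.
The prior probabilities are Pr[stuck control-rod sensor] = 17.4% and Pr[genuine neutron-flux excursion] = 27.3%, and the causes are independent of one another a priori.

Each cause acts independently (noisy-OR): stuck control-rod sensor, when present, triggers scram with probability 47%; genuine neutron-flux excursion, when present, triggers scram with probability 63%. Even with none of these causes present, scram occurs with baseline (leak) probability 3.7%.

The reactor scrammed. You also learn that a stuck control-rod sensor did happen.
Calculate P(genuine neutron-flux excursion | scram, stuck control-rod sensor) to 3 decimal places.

P(genuine neutron-flux excursion | scram, stuck control-rod sensor) ≈ 0.384

Under noisy-OR, P(scram | causes) = 1 − (1−0.037)·∏(1−qᵢ) over the active causes.
Sum P(scram|·) weighted by the priors over both values of genuine neutron-flux excursion:
  P(scram | stuck control-rod sensor) = 0.48961×0.727 + 0.811156×0.273
        = 0.355946 + 0.221446 = 0.577392
Keeping only the genuine neutron-flux excursion-present terms gives 0.221446, so
  P(genuine neutron-flux excursion | scram, stuck control-rod sensor) = 0.221446 / 0.577392 ≈ 0.384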